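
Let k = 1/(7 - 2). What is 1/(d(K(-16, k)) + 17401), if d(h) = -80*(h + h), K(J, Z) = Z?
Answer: 1/17369 ≈ 5.7574e-5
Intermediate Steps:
k = ⅕ (k = 1/5 = ⅕ ≈ 0.20000)
d(h) = -160*h
1/(d(K(-16, k)) + 17401) = 1/(-160*⅕ + 17401) = 1/(-32 + 17401) = 1/17369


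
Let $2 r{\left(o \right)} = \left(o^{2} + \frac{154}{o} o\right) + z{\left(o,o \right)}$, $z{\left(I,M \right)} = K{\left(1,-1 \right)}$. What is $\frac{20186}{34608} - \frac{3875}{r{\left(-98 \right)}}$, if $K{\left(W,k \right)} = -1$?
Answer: $- \frac{35628599}{168835128} \approx -0.21103$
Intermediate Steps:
$z{\left(I,M \right)} = -1$
$r{\left(o \right)} = \frac{153}{2} + \frac{o^{2}}{2}$ ($r{\left(o \right)} = \frac{\left(o^{2} + \frac{154}{o} o\right) - 1}{2} = \frac{\left(o^{2} + 154\right) - 1}{2} = \frac{\left(154 + o^{2}\right) - 1}{2} = \frac{153 + o^{2}}{2} = \frac{153}{2} + \frac{o^{2}}{2}$)
$\frac{20186}{34608} - \frac{3875}{r{\left(-98 \right)}} = \frac{20186}{34608} - \frac{3875}{\frac{153}{2} + \frac{\left(-98\right)^{2}}{2}} = 20186 \cdot \frac{1}{34608} - \frac{3875}{\frac{153}{2} + \frac{1}{2} \cdot 9604} = \frac{10093}{17304} - \frac{3875}{\frac{153}{2} + 4802} = \frac{10093}{17304} - \frac{3875}{\frac{9757}{2}} = \frac{10093}{17304} - \frac{7750}{9757} = - \frac{35628599}{168835128}$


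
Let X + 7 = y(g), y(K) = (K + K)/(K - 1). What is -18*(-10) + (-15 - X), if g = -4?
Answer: 852/5 ≈ 170.40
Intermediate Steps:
y(K) = 2*K/(-1 + K) (y(K) = (2*K)/(-1 + K) = 2*K/(-1 + K))
X = -27/5 (X = -7 + 2*(-4)/(-1 - 4) = -7 + 2*(-4)/(-5) = -7 + 2*(-4)*(-⅕) = -7 + 8/5 = -27/5 ≈ -5.4000)
-18*(-10) + (-15 - X) = -18*(-10) + (-15 - 1*(-27/5)) = 180 + (-15 + 27/5) = 180 - 48/5 = 852/5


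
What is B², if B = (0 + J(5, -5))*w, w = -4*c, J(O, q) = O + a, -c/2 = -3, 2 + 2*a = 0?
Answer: 9216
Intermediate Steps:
a = -1 (a = -1 + (½)*0 = -1 + 0 = -1)
c = 6 (c = -2*(-3) = 6)
J(O, q) = -1 + O (J(O, q) = O - 1 = -1 + O)
w = -24 (w = -4*6 = -24)
B = -96 (B = (0 + (-1 + 5))*(-24) = (0 + 4)*(-24) = 4*(-24) = -96)
B² = (-96)² = 9216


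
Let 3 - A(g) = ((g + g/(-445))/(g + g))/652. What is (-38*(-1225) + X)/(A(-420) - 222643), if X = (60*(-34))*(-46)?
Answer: -20366377300/32298384911 ≈ -0.63057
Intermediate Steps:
X = 93840 (X = -2040*(-46) = 93840)
A(g) = 435099/145070 (A(g) = 3 - (g + g/(-445))/(g + g)/652 = 3 - (g + g*(-1/445))/((2*g))/652 = 3 - (g - g/445)*(1/(2*g))/652 = 3 - (444*g/445)*(1/(2*g))/652 = 3 - 222/(445*652) = 3 - 1*111/145070 = 3 - 111/145070 = 435099/145070)
(-38*(-1225) + X)/(A(-420) - 222643) = (-38*(-1225) + 93840)/(435099/145070 - 222643) = (46550 + 93840)/(-32298384911/145070) = 140390*(-145070/32298384911) = -20366377300/32298384911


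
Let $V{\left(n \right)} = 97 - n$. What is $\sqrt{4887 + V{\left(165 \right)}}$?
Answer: $\sqrt{4819} \approx 69.419$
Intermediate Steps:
$\sqrt{4887 + V{\left(165 \right)}} = \sqrt{4887 + \left(97 - 165\right)} = \sqrt{4887 - 68} = \sqrt{4819}$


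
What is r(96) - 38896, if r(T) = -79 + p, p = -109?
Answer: -39084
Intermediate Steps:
r(T) = -188 (r(T) = -79 - 109 = -188)
r(96) - 38896 = -188 - 38896 = -39084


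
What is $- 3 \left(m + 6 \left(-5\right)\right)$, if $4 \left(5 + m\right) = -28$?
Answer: $126$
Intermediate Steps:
$m = -12$ ($m = -5 + \frac{1}{4} \left(-28\right) = -5 - 7 = -12$)
$- 3 \left(m + 6 \left(-5\right)\right) = - 3 \left(-12 + 6 \left(-5\right)\right) = - 3 \left(-12 - 30\right) = \left(-3\right) \left(-42\right) = 126$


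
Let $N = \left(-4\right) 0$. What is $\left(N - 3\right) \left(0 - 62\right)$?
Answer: $186$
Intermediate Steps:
$N = 0$
$\left(N - 3\right) \left(0 - 62\right) = \left(0 - 3\right) \left(0 - 62\right) = \left(-3\right) \left(-62\right) = 186$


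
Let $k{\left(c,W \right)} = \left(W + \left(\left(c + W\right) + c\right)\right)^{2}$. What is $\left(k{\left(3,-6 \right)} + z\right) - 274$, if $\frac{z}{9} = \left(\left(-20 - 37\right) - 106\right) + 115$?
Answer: $-670$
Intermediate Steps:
$z = -432$ ($z = 9 \left(\left(\left(-20 - 37\right) - 106\right) + 115\right) = 9 \left(\left(-57 - 106\right) + 115\right) = 9 \left(-163 + 115\right) = 9 \left(-48\right) = -432$)
$k{\left(c,W \right)} = \left(2 W + 2 c\right)^{2}$ ($k{\left(c,W \right)} = \left(W + \left(\left(W + c\right) + c\right)\right)^{2} = \left(W + \left(W + 2 c\right)\right)^{2} = \left(2 W + 2 c\right)^{2}$)
$\left(k{\left(3,-6 \right)} + z\right) - 274 = \left(4 \left(-6 + 3\right)^{2} - 432\right) - 274 = \left(4 \left(-3\right)^{2} - 432\right) - 274 = \left(4 \cdot 9 - 432\right) - 274 = \left(36 - 432\right) - 274 = -396 - 274 = -670$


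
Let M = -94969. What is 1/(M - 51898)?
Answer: -1/146867 ≈ -6.8089e-6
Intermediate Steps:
1/(M - 51898) = 1/(-94969 - 51898) = 1/(-146867) = -1/146867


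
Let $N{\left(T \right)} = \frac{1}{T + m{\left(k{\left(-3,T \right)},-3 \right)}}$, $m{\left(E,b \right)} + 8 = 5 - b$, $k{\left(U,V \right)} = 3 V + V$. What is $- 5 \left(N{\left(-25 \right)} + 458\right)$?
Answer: $- \frac{11449}{5} \approx -2289.8$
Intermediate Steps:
$k{\left(U,V \right)} = 4 V$
$m{\left(E,b \right)} = -3 - b$ ($m{\left(E,b \right)} = -8 - \left(-5 + b\right) = -3 - b$)
$N{\left(T \right)} = \frac{1}{T}$ ($N{\left(T \right)} = \frac{1}{T - 0} = \frac{1}{T + \left(-3 + 3\right)} = \frac{1}{T + 0} = \frac{1}{T}$)
$- 5 \left(N{\left(-25 \right)} + 458\right) = - 5 \left(\frac{1}{-25} + 458\right) = - 5 \left(- \frac{1}{25} + 458\right) = \left(-5\right) \frac{11449}{25} = - \frac{11449}{5}$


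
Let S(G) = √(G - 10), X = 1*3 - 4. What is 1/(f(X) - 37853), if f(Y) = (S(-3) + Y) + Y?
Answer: -37855/1433001038 - I*√13/1433001038 ≈ -2.6417e-5 - 2.5161e-9*I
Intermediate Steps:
X = -1 (X = 3 - 4 = -1)
S(G) = √(-10 + G)
f(Y) = 2*Y + I*√13 (f(Y) = (√(-10 - 3) + Y) + Y = (√(-13) + Y) + Y = (I*√13 + Y) + Y = (Y + I*√13) + Y = 2*Y + I*√13)
1/(f(X) - 37853) = 1/((2*(-1) + I*√13) - 37853) = 1/((-2 + I*√13) - 37853) = 1/(-37855 + I*√13)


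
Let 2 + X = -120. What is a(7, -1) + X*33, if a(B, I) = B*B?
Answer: -3977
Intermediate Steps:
X = -122 (X = -2 - 120 = -122)
a(B, I) = B**2
a(7, -1) + X*33 = 7**2 - 122*33 = 49 - 4026 = -3977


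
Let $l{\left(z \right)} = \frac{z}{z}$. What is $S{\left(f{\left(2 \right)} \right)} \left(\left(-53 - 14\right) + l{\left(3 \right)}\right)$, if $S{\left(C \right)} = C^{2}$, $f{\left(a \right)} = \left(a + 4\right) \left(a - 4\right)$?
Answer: $-9504$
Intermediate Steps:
$l{\left(z \right)} = 1$
$f{\left(a \right)} = \left(-4 + a\right) \left(4 + a\right)$ ($f{\left(a \right)} = \left(4 + a\right) \left(-4 + a\right) = \left(-4 + a\right) \left(4 + a\right)$)
$S{\left(f{\left(2 \right)} \right)} \left(\left(-53 - 14\right) + l{\left(3 \right)}\right) = \left(-16 + 2^{2}\right)^{2} \left(\left(-53 - 14\right) + 1\right) = \left(-16 + 4\right)^{2} \left(\left(-53 - 14\right) + 1\right) = \left(-12\right)^{2} \left(-67 + 1\right) = 144 \left(-66\right) = -9504$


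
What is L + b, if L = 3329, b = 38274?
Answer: 41603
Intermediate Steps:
L + b = 3329 + 38274 = 41603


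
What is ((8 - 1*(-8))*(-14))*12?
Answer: -2688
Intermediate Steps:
((8 - 1*(-8))*(-14))*12 = ((8 + 8)*(-14))*12 = (16*(-14))*12 = -224*12 = -2688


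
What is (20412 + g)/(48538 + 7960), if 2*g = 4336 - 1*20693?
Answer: 24467/112996 ≈ 0.21653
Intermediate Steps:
g = -16357/2 (g = (4336 - 1*20693)/2 = (4336 - 20693)/2 = (½)*(-16357) = -16357/2 ≈ -8178.5)
(20412 + g)/(48538 + 7960) = (20412 - 16357/2)/(48538 + 7960) = (24467/2)/56498 = (24467/2)*(1/56498) = 24467/112996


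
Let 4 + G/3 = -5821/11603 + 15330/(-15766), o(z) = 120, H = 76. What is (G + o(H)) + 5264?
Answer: 490953292214/91466449 ≈ 5367.6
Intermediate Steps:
G = -1502069202/91466449 (G = -12 + 3*(-5821/11603 + 15330/(-15766)) = -12 + 3*(-5821*1/11603 + 15330*(-1/15766)) = -12 + 3*(-5821/11603 - 7665/7883) = -12 + 3*(-134823938/91466449) = -12 - 404471814/91466449 = -1502069202/91466449 ≈ -16.422)
(G + o(H)) + 5264 = (-1502069202/91466449 + 120) + 5264 = 9473904678/91466449 + 5264 = 490953292214/91466449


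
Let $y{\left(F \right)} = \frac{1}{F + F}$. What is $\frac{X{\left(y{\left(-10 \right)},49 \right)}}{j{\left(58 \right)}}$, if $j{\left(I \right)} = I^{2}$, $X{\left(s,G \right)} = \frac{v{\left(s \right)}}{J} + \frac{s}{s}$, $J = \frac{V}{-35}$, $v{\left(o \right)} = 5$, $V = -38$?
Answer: $\frac{213}{127832} \approx 0.0016662$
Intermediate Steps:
$y{\left(F \right)} = \frac{1}{2 F}$
$J = \frac{38}{35}$ ($J = - \frac{38}{-35} = \left(-38\right) \left(- \frac{1}{35}\right) = \frac{38}{35} \approx 1.0857$)
$X{\left(s,G \right)} = \frac{213}{38}$ ($X{\left(s,G \right)} = \frac{5}{\frac{38}{35}} + \frac{s}{s} = 5 \cdot \frac{35}{38} + 1 = \frac{175}{38} + 1 = \frac{213}{38}$)
$\frac{X{\left(y{\left(-10 \right)},49 \right)}}{j{\left(58 \right)}} = \frac{213}{38 \cdot 58^{2}} = \frac{213}{38 \cdot 3364} = \frac{213}{38} \cdot \frac{1}{3364} = \frac{213}{127832}$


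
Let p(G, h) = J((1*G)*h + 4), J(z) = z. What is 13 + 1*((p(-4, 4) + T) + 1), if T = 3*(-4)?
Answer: -10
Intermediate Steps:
T = -12
p(G, h) = 4 + G*h (p(G, h) = (1*G)*h + 4 = G*h + 4 = 4 + G*h)
13 + 1*((p(-4, 4) + T) + 1) = 13 + 1*(((4 - 4*4) - 12) + 1) = 13 + 1*(((4 - 16) - 12) + 1) = 13 + 1*((-12 - 12) + 1) = 13 + 1*(-24 + 1) = 13 + 1*(-23) = 13 - 23 = -10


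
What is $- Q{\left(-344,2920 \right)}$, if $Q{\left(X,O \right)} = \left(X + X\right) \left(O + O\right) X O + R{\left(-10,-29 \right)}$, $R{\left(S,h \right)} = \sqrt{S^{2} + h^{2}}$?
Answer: $-4035920281600 - \sqrt{941} \approx -4.0359 \cdot 10^{12}$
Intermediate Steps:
$Q{\left(X,O \right)} = \sqrt{941} + 4 O^{2} X^{2}$ ($Q{\left(X,O \right)} = \left(X + X\right) \left(O + O\right) X O + \sqrt{\left(-10\right)^{2} + \left(-29\right)^{2}} = 2 X 2 O X O + \sqrt{100 + 841} = 4 O X X O + \sqrt{941} = 4 O X^{2} O + \sqrt{941} = 4 O^{2} X^{2} + \sqrt{941} = \sqrt{941} + 4 O^{2} X^{2}$)
$- Q{\left(-344,2920 \right)} = - (\sqrt{941} + 4 \cdot 2920^{2} \left(-344\right)^{2}) = - (\sqrt{941} + 4 \cdot 8526400 \cdot 118336) = - (\sqrt{941} + 4035920281600) = - (4035920281600 + \sqrt{941}) = -4035920281600 - \sqrt{941}$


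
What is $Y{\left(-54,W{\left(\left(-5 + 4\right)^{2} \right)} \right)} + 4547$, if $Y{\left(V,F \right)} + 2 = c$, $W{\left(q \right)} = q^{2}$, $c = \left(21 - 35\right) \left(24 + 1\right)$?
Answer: $4195$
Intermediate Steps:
$c = -350$ ($c = \left(-14\right) 25 = -350$)
$Y{\left(V,F \right)} = -352$ ($Y{\left(V,F \right)} = -2 - 350 = -352$)
$Y{\left(-54,W{\left(\left(-5 + 4\right)^{2} \right)} \right)} + 4547 = -352 + 4547 = 4195$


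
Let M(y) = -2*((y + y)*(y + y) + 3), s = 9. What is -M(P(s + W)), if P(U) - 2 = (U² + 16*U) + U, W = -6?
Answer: 30758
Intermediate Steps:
P(U) = 2 + U² + 17*U (P(U) = 2 + ((U² + 16*U) + U) = 2 + (U² + 17*U) = 2 + U² + 17*U)
M(y) = -6 - 8*y² (M(y) = -2*((2*y)*(2*y) + 3) = -2*(4*y² + 3) = -2*(3 + 4*y²) = -6 - 8*y²)
-M(P(s + W)) = -(-6 - 8*(2 + (9 - 6)² + 17*(9 - 6))²) = -(-6 - 8*(2 + 3² + 17*3)²) = -(-6 - 8*(2 + 9 + 51)²) = -(-6 - 8*62²) = -(-6 - 8*3844) = -(-6 - 30752) = -1*(-30758) = 30758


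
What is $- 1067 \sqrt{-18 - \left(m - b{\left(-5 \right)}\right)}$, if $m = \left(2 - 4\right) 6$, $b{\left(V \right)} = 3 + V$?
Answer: $- 2134 i \sqrt{2} \approx - 3017.9 i$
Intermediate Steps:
$m = -12$ ($m = \left(-2\right) 6 = -12$)
$- 1067 \sqrt{-18 - \left(m - b{\left(-5 \right)}\right)} = - 1067 \sqrt{-18 + \left(\left(3 - 5\right) - -12\right)} = - 1067 \sqrt{-18 + \left(-2 + 12\right)} = - 1067 \sqrt{-18 + 10} = - 1067 \sqrt{-8} = - 1067 \cdot 2 i \sqrt{2} = - 2134 i \sqrt{2}$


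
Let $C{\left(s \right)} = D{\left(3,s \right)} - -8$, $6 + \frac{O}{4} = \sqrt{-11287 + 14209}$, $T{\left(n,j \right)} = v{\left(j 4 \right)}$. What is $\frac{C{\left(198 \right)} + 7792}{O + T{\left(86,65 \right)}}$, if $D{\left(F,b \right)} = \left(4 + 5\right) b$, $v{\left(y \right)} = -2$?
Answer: $\frac{62283}{11519} + \frac{9582 \sqrt{2922}}{11519} \approx 50.373$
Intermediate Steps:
$T{\left(n,j \right)} = -2$
$O = -24 + 4 \sqrt{2922}$ ($O = -24 + 4 \sqrt{-11287 + 14209} = -24 + 4 \sqrt{2922} \approx 192.22$)
$D{\left(F,b \right)} = 9 b$
$C{\left(s \right)} = 8 + 9 s$ ($C{\left(s \right)} = 9 s - -8 = 9 s + 8 = 8 + 9 s$)
$\frac{C{\left(198 \right)} + 7792}{O + T{\left(86,65 \right)}} = \frac{\left(8 + 9 \cdot 198\right) + 7792}{\left(-24 + 4 \sqrt{2922}\right) - 2} = \frac{\left(8 + 1782\right) + 7792}{-26 + 4 \sqrt{2922}} = \frac{1790 + 7792}{-26 + 4 \sqrt{2922}} = \frac{9582}{-26 + 4 \sqrt{2922}}$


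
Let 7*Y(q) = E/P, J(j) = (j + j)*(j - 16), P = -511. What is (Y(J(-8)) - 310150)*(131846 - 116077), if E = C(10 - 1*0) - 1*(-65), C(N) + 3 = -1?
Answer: -17494232848859/3577 ≈ -4.8908e+9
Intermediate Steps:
C(N) = -4 (C(N) = -3 - 1 = -4)
E = 61 (E = -4 - 1*(-65) = -4 + 65 = 61)
J(j) = 2*j*(-16 + j) (J(j) = (2*j)*(-16 + j) = 2*j*(-16 + j))
Y(q) = -61/3577 (Y(q) = (61/(-511))/7 = (61*(-1/511))/7 = (⅐)*(-61/511) = -61/3577)
(Y(J(-8)) - 310150)*(131846 - 116077) = (-61/3577 - 310150)*(131846 - 116077) = -1109406611/3577*15769 = -17494232848859/3577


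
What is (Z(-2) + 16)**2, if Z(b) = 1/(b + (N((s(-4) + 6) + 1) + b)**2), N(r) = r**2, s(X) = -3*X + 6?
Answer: 38564509861089/150642568129 ≈ 256.00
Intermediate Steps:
s(X) = 6 - 3*X
Z(b) = 1/(b + (625 + b)**2) (Z(b) = 1/(b + ((((6 - 3*(-4)) + 6) + 1)**2 + b)**2) = 1/(b + ((((6 + 12) + 6) + 1)**2 + b)**2) = 1/(b + (((18 + 6) + 1)**2 + b)**2) = 1/(b + ((24 + 1)**2 + b)**2) = 1/(b + (25**2 + b)**2) = 1/(b + (625 + b)**2))
(Z(-2) + 16)**2 = (1/(-2 + (625 - 2)**2) + 16)**2 = (1/(-2 + 623**2) + 16)**2 = (1/(-2 + 388129) + 16)**2 = (1/388127 + 16)**2 = (6210033/388127)**2 = 38564509861089/150642568129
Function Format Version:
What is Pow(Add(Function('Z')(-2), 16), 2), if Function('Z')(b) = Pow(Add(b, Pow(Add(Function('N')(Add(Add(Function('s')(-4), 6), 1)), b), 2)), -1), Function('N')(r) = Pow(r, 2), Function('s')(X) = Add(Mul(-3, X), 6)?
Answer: Rational(38564509861089, 150642568129) ≈ 256.00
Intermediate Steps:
Function('s')(X) = Add(6, Mul(-3, X))
Function('Z')(b) = Pow(Add(b, Pow(Add(625, b), 2)), -1) (Function('Z')(b) = Pow(Add(b, Pow(Add(Pow(Add(Add(Add(6, Mul(-3, -4)), 6), 1), 2), b), 2)), -1) = Pow(Add(b, Pow(Add(Pow(Add(Add(Add(6, 12), 6), 1), 2), b), 2)), -1) = Pow(Add(b, Pow(Add(Pow(Add(Add(18, 6), 1), 2), b), 2)), -1) = Pow(Add(b, Pow(Add(Pow(Add(24, 1), 2), b), 2)), -1) = Pow(Add(b, Pow(Add(Pow(25, 2), b), 2)), -1) = Pow(Add(b, Pow(Add(625, b), 2)), -1))
Pow(Add(Function('Z')(-2), 16), 2) = Pow(Add(Pow(Add(-2, Pow(Add(625, -2), 2)), -1), 16), 2) = Pow(Add(Pow(Add(-2, Pow(623, 2)), -1), 16), 2) = Pow(Add(Pow(Add(-2, 388129), -1), 16), 2) = Pow(Add(Pow(388127, -1), 16), 2) = Pow(Add(Rational(1, 388127), 16), 2) = Pow(Rational(6210033, 388127), 2) = Rational(38564509861089, 150642568129)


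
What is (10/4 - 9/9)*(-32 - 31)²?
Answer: 11907/2 ≈ 5953.5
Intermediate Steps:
(10/4 - 9/9)*(-32 - 31)² = (10*(¼) - 9*⅑)*(-63)² = (5/2 - 1)*3969 = (3/2)*3969 = 11907/2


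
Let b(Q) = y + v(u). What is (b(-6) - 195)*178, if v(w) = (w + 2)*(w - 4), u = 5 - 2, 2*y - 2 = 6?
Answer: -34888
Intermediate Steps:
y = 4 (y = 1 + (1/2)*6 = 1 + 3 = 4)
u = 3
v(w) = (-4 + w)*(2 + w) (v(w) = (2 + w)*(-4 + w) = (-4 + w)*(2 + w))
b(Q) = -1 (b(Q) = 4 + (-8 + 3**2 - 2*3) = 4 + (-8 + 9 - 6) = 4 - 5 = -1)
(b(-6) - 195)*178 = (-1 - 195)*178 = -196*178 = -34888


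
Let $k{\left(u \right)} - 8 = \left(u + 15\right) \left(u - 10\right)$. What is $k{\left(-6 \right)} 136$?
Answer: $-18496$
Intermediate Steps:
$k{\left(u \right)} = 8 + \left(-10 + u\right) \left(15 + u\right)$ ($k{\left(u \right)} = 8 + \left(u + 15\right) \left(u - 10\right) = 8 + \left(15 + u\right) \left(-10 + u\right) = 8 + \left(-10 + u\right) \left(15 + u\right)$)
$k{\left(-6 \right)} 136 = \left(-142 + \left(-6\right)^{2} + 5 \left(-6\right)\right) 136 = \left(-142 + 36 - 30\right) 136 = \left(-136\right) 136 = -18496$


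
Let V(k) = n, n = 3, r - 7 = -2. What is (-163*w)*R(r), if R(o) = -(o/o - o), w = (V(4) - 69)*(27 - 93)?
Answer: -2840112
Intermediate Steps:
r = 5 (r = 7 - 2 = 5)
V(k) = 3
w = 4356 (w = (3 - 69)*(27 - 93) = -66*(-66) = 4356)
R(o) = -1 + o (R(o) = -(1 - o) = -1 + o)
(-163*w)*R(r) = (-163*4356)*(-1 + 5) = -710028*4 = -2840112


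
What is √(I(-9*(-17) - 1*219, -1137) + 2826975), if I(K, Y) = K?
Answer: 3*√314101 ≈ 1681.3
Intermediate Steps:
√(I(-9*(-17) - 1*219, -1137) + 2826975) = √((-9*(-17) - 1*219) + 2826975) = √((153 - 219) + 2826975) = √(-66 + 2826975) = √2826909 = 3*√314101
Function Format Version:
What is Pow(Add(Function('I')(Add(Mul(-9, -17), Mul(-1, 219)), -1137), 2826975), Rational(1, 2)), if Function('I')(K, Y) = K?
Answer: Mul(3, Pow(314101, Rational(1, 2))) ≈ 1681.3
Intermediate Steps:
Pow(Add(Function('I')(Add(Mul(-9, -17), Mul(-1, 219)), -1137), 2826975), Rational(1, 2)) = Pow(Add(Add(Mul(-9, -17), Mul(-1, 219)), 2826975), Rational(1, 2)) = Pow(Add(Add(153, -219), 2826975), Rational(1, 2)) = Pow(Add(-66, 2826975), Rational(1, 2)) = Pow(2826909, Rational(1, 2)) = Mul(3, Pow(314101, Rational(1, 2)))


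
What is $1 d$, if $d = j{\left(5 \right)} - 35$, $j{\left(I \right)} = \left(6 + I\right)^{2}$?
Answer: $86$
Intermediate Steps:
$d = 86$ ($d = \left(6 + 5\right)^{2} - 35 = 11^{2} - 35 = 121 - 35 = 86$)
$1 d = 1 \cdot 86 = 86$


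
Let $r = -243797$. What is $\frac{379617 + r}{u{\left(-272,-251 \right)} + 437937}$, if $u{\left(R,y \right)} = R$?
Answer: $\frac{27164}{87533} \approx 0.31033$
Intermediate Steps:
$\frac{379617 + r}{u{\left(-272,-251 \right)} + 437937} = \frac{379617 - 243797}{-272 + 437937} = \frac{135820}{437665} = 135820 \cdot \frac{1}{437665} = \frac{27164}{87533}$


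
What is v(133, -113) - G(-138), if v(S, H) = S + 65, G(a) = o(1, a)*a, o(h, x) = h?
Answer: 336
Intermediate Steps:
G(a) = a (G(a) = 1*a = a)
v(S, H) = 65 + S
v(133, -113) - G(-138) = (65 + 133) - 1*(-138) = 198 + 138 = 336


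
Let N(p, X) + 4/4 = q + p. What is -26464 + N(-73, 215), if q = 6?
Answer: -26532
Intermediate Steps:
N(p, X) = 5 + p (N(p, X) = -1 + (6 + p) = 5 + p)
-26464 + N(-73, 215) = -26464 + (5 - 73) = -26464 - 68 = -26532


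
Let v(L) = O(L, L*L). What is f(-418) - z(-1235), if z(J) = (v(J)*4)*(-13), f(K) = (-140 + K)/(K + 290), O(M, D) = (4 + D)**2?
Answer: 7742004616123927/64 ≈ 1.2097e+14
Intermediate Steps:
v(L) = (4 + L**2)**2 (v(L) = (4 + L*L)**2 = (4 + L**2)**2)
f(K) = (-140 + K)/(290 + K)
z(J) = -52*(4 + J**2)**2 (z(J) = ((4 + J**2)**2*4)*(-13) = (4*(4 + J**2)**2)*(-13) = -52*(4 + J**2)**2)
f(-418) - z(-1235) = (-140 - 418)/(290 - 418) - (-52)*(4 + (-1235)**2)**2 = -558/(-128) - (-52)*(4 + 1525225)**2 = -1/128*(-558) - (-52)*1525229**2 = 279/64 - (-52)*2326323502441 = 279/64 - 1*(-120968822126932) = 279/64 + 120968822126932 = 7742004616123927/64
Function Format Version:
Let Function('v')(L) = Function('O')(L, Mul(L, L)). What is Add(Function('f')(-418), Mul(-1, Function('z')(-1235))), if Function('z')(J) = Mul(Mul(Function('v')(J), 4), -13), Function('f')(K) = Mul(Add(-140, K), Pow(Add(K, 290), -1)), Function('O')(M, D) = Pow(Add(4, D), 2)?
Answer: Rational(7742004616123927, 64) ≈ 1.2097e+14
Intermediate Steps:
Function('v')(L) = Pow(Add(4, Pow(L, 2)), 2) (Function('v')(L) = Pow(Add(4, Mul(L, L)), 2) = Pow(Add(4, Pow(L, 2)), 2))
Function('f')(K) = Mul(Pow(Add(290, K), -1), Add(-140, K)) (Function('f')(K) = Mul(Add(-140, K), Pow(Add(290, K), -1)) = Mul(Pow(Add(290, K), -1), Add(-140, K)))
Function('z')(J) = Mul(-52, Pow(Add(4, Pow(J, 2)), 2)) (Function('z')(J) = Mul(Mul(Pow(Add(4, Pow(J, 2)), 2), 4), -13) = Mul(Mul(4, Pow(Add(4, Pow(J, 2)), 2)), -13) = Mul(-52, Pow(Add(4, Pow(J, 2)), 2)))
Add(Function('f')(-418), Mul(-1, Function('z')(-1235))) = Add(Mul(Pow(Add(290, -418), -1), Add(-140, -418)), Mul(-1, Mul(-52, Pow(Add(4, Pow(-1235, 2)), 2)))) = Add(Mul(Pow(-128, -1), -558), Mul(-1, Mul(-52, Pow(Add(4, 1525225), 2)))) = Add(Mul(Rational(-1, 128), -558), Mul(-1, Mul(-52, Pow(1525229, 2)))) = Add(Rational(279, 64), Mul(-1, Mul(-52, 2326323502441))) = Add(Rational(279, 64), Mul(-1, -120968822126932)) = Add(Rational(279, 64), 120968822126932) = Rational(7742004616123927, 64)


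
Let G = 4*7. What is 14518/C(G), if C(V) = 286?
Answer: 7259/143 ≈ 50.762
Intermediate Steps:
G = 28
14518/C(G) = 14518/286 = 14518*(1/286) = 7259/143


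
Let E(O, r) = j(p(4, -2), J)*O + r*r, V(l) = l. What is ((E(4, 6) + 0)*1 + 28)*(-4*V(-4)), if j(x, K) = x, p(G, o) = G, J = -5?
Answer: 1280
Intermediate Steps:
E(O, r) = r² + 4*O (E(O, r) = 4*O + r*r = 4*O + r² = r² + 4*O)
((E(4, 6) + 0)*1 + 28)*(-4*V(-4)) = (((6² + 4*4) + 0)*1 + 28)*(-4*(-4)) = (((36 + 16) + 0)*1 + 28)*16 = ((52 + 0)*1 + 28)*16 = (52*1 + 28)*16 = (52 + 28)*16 = 80*16 = 1280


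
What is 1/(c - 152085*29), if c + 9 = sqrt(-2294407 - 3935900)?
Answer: -1470158/6484095711661 - I*sqrt(6230307)/19452287134983 ≈ -2.2673e-7 - 1.2832e-10*I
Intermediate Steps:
c = -9 + I*sqrt(6230307) (c = -9 + sqrt(-2294407 - 3935900) = -9 + sqrt(-6230307) = -9 + I*sqrt(6230307) ≈ -9.0 + 2496.1*I)
1/(c - 152085*29) = 1/((-9 + I*sqrt(6230307)) - 152085*29) = 1/((-9 + I*sqrt(6230307)) - 4410465) = 1/(-4410474 + I*sqrt(6230307))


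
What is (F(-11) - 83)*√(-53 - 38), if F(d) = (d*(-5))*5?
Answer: 192*I*√91 ≈ 1831.6*I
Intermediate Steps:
F(d) = -25*d (F(d) = -5*d*5 = -25*d)
(F(-11) - 83)*√(-53 - 38) = (-25*(-11) - 83)*√(-53 - 38) = (275 - 83)*√(-91) = 192*(I*√91) = 192*I*√91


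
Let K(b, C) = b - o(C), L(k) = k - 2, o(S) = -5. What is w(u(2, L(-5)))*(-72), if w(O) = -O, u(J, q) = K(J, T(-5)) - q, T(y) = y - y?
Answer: 1008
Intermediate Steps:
T(y) = 0
L(k) = -2 + k
K(b, C) = 5 + b (K(b, C) = b - 1*(-5) = b + 5 = 5 + b)
u(J, q) = 5 + J - q (u(J, q) = (5 + J) - q = 5 + J - q)
w(u(2, L(-5)))*(-72) = -(5 + 2 - (-2 - 5))*(-72) = -(5 + 2 - 1*(-7))*(-72) = -(5 + 2 + 7)*(-72) = -1*14*(-72) = -14*(-72) = 1008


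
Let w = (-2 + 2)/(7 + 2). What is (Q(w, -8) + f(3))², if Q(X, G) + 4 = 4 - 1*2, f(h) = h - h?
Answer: 4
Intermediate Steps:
f(h) = 0
w = 0 (w = 0/9 = 0*(⅑) = 0)
Q(X, G) = -2 (Q(X, G) = -4 + (4 - 1*2) = -4 + (4 - 2) = -4 + 2 = -2)
(Q(w, -8) + f(3))² = (-2 + 0)² = (-2)² = 4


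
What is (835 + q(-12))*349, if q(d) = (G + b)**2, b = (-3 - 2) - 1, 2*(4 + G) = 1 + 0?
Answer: 1291649/4 ≈ 3.2291e+5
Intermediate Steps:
G = -7/2 (G = -4 + (1 + 0)/2 = -4 + (1/2)*1 = -4 + 1/2 = -7/2 ≈ -3.5000)
b = -6 (b = -5 - 1 = -6)
q(d) = 361/4 (q(d) = (-7/2 - 6)**2 = (-19/2)**2 = 361/4)
(835 + q(-12))*349 = (835 + 361/4)*349 = (3701/4)*349 = 1291649/4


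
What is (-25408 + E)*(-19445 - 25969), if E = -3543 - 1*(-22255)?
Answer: 304092144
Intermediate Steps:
E = 18712 (E = -3543 + 22255 = 18712)
(-25408 + E)*(-19445 - 25969) = (-25408 + 18712)*(-19445 - 25969) = -6696*(-45414) = 304092144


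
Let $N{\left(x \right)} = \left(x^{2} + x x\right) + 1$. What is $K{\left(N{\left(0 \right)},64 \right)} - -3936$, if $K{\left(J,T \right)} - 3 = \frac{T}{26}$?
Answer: $\frac{51239}{13} \approx 3941.5$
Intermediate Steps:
$N{\left(x \right)} = 1 + 2 x^{2}$ ($N{\left(x \right)} = \left(x^{2} + x^{2}\right) + 1 = 2 x^{2} + 1 = 1 + 2 x^{2}$)
$K{\left(J,T \right)} = 3 + \frac{T}{26}$
$K{\left(N{\left(0 \right)},64 \right)} - -3936 = \left(3 + \frac{1}{26} \cdot 64\right) - -3936 = \left(3 + \frac{32}{13}\right) + 3936 = \frac{71}{13} + 3936 = \frac{51239}{13}$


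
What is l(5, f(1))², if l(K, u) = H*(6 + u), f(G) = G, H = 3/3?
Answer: 49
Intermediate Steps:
H = 1 (H = 3*(⅓) = 1)
l(K, u) = 6 + u (l(K, u) = 1*(6 + u) = 6 + u)
l(5, f(1))² = (6 + 1)² = 7² = 49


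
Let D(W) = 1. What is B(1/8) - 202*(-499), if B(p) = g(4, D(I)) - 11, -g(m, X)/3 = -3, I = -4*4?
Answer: 100796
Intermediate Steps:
I = -16
g(m, X) = 9 (g(m, X) = -3*(-3) = 9)
B(p) = -2 (B(p) = 9 - 11 = -2)
B(1/8) - 202*(-499) = -2 - 202*(-499) = -2 + 100798 = 100796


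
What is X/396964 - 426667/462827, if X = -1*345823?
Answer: -329427660609/183725657228 ≈ -1.7930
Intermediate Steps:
X = -345823
X/396964 - 426667/462827 = -345823/396964 - 426667/462827 = -329427660609/183725657228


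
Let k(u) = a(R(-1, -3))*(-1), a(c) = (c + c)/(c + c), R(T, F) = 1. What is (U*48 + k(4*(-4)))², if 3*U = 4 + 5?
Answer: 20449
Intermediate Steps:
a(c) = 1 (a(c) = (2*c)/((2*c)) = (2*c)*(1/(2*c)) = 1)
k(u) = -1 (k(u) = 1*(-1) = -1)
U = 3 (U = (4 + 5)/3 = (⅓)*9 = 3)
(U*48 + k(4*(-4)))² = (3*48 - 1)² = (144 - 1)² = 143² = 20449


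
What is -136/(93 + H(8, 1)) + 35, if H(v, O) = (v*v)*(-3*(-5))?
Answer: 36719/1053 ≈ 34.871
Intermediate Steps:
H(v, O) = 15*v² (H(v, O) = v²*15 = 15*v²)
-136/(93 + H(8, 1)) + 35 = -136/(93 + 15*8²) + 35 = -136/(93 + 15*64) + 35 = -136/(93 + 960) + 35 = -136/1053 + 35 = 36719/1053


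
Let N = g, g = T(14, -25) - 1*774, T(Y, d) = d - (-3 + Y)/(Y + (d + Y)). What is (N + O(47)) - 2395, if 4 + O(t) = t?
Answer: -9464/3 ≈ -3154.7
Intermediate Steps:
O(t) = -4 + t
T(Y, d) = d - (-3 + Y)/(d + 2*Y) (T(Y, d) = d - (-3 + Y)/(Y + (Y + d)) = d - (-3 + Y)/(d + 2*Y))
g = -2408/3 (g = (3 + (-25)² - 1*14 + 2*14*(-25))/(-25 + 2*14) - 1*774 = (3 + 625 - 14 - 700)/(-25 + 28) - 774 = -86/3 - 774 = -2408/3 ≈ -802.67)
N = -2408/3 ≈ -802.67
(N + O(47)) - 2395 = (-2408/3 + (-4 + 47)) - 2395 = (-2408/3 + 43) - 2395 = -2279/3 - 2395 = -9464/3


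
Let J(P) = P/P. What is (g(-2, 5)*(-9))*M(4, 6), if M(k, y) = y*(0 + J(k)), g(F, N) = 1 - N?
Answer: 216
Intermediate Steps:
J(P) = 1
M(k, y) = y (M(k, y) = y*(0 + 1) = y*1 = y)
(g(-2, 5)*(-9))*M(4, 6) = ((1 - 1*5)*(-9))*6 = ((1 - 5)*(-9))*6 = -4*(-9)*6 = 36*6 = 216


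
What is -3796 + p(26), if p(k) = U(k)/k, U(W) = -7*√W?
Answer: -3796 - 7*√26/26 ≈ -3797.4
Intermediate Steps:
p(k) = -7/√k (p(k) = (-7*√k)/k = -7/√k)
-3796 + p(26) = -3796 - 7*√26/26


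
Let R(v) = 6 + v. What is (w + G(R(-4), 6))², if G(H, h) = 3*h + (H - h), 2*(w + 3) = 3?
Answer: 625/4 ≈ 156.25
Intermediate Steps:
w = -3/2 (w = -3 + (½)*3 = -3 + 3/2 = -3/2 ≈ -1.5000)
G(H, h) = H + 2*h
(w + G(R(-4), 6))² = (-3/2 + ((6 - 4) + 2*6))² = (-3/2 + (2 + 12))² = (-3/2 + 14)² = (25/2)² = 625/4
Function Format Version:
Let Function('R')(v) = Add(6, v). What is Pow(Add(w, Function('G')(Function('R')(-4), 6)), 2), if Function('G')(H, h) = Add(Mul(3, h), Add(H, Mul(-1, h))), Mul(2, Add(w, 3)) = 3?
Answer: Rational(625, 4) ≈ 156.25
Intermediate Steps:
w = Rational(-3, 2) (w = Add(-3, Mul(Rational(1, 2), 3)) = Add(-3, Rational(3, 2)) = Rational(-3, 2) ≈ -1.5000)
Function('G')(H, h) = Add(H, Mul(2, h))
Pow(Add(w, Function('G')(Function('R')(-4), 6)), 2) = Pow(Add(Rational(-3, 2), Add(Add(6, -4), Mul(2, 6))), 2) = Pow(Add(Rational(-3, 2), Add(2, 12)), 2) = Pow(Add(Rational(-3, 2), 14), 2) = Pow(Rational(25, 2), 2) = Rational(625, 4)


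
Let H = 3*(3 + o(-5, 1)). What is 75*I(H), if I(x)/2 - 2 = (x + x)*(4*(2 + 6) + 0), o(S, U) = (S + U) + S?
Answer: -172500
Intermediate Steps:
o(S, U) = U + 2*S
H = -18 (H = 3*(3 + (1 + 2*(-5))) = 3*(3 + (1 - 10)) = 3*(3 - 9) = 3*(-6) = -18)
I(x) = 4 + 128*x (I(x) = 4 + 2*((x + x)*(4*(2 + 6) + 0)) = 4 + 2*((2*x)*(4*8 + 0)) = 4 + 2*((2*x)*(32 + 0)) = 4 + 2*((2*x)*32) = 4 + 2*(64*x) = 4 + 128*x)
75*I(H) = 75*(4 + 128*(-18)) = 75*(4 - 2304) = 75*(-2300) = -172500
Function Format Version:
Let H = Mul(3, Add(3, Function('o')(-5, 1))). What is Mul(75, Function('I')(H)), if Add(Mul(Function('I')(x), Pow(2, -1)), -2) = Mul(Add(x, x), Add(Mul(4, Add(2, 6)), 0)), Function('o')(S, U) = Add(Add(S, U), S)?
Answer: -172500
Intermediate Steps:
Function('o')(S, U) = Add(U, Mul(2, S))
H = -18 (H = Mul(3, Add(3, Add(1, Mul(2, -5)))) = Mul(3, Add(3, Add(1, -10))) = Mul(3, Add(3, -9)) = Mul(3, -6) = -18)
Function('I')(x) = Add(4, Mul(128, x)) (Function('I')(x) = Add(4, Mul(2, Mul(Add(x, x), Add(Mul(4, Add(2, 6)), 0)))) = Add(4, Mul(2, Mul(Mul(2, x), Add(Mul(4, 8), 0)))) = Add(4, Mul(2, Mul(Mul(2, x), Add(32, 0)))) = Add(4, Mul(2, Mul(Mul(2, x), 32))) = Add(4, Mul(2, Mul(64, x))) = Add(4, Mul(128, x)))
Mul(75, Function('I')(H)) = Mul(75, Add(4, Mul(128, -18))) = Mul(75, Add(4, -2304)) = Mul(75, -2300) = -172500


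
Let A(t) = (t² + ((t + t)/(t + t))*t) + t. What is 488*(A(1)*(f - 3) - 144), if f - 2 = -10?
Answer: -86376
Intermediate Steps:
f = -8 (f = 2 - 10 = -8)
A(t) = t² + 2*t (A(t) = (t² + ((2*t)/((2*t)))*t) + t = (t² + ((2*t)*(1/(2*t)))*t) + t = (t² + 1*t) + t = (t² + t) + t = (t + t²) + t = t² + 2*t)
488*(A(1)*(f - 3) - 144) = 488*((1*(2 + 1))*(-8 - 3) - 144) = 488*((1*3)*(-11) - 144) = 488*(3*(-11) - 144) = 488*(-33 - 144) = 488*(-177) = -86376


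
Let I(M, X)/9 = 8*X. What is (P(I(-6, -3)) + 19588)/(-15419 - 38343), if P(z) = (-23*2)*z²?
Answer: 1063294/26881 ≈ 39.556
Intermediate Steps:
I(M, X) = 72*X (I(M, X) = 9*(8*X) = 72*X)
P(z) = -46*z²
(P(I(-6, -3)) + 19588)/(-15419 - 38343) = (-46*(72*(-3))² + 19588)/(-15419 - 38343) = (-46*(-216)² + 19588)/(-53762) = (-46*46656 + 19588)*(-1/53762) = (-2146176 + 19588)*(-1/53762) = -2126588*(-1/53762) = 1063294/26881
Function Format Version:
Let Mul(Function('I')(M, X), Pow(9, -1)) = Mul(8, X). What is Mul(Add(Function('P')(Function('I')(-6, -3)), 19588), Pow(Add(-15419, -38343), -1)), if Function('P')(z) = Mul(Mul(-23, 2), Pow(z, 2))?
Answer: Rational(1063294, 26881) ≈ 39.556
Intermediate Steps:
Function('I')(M, X) = Mul(72, X) (Function('I')(M, X) = Mul(9, Mul(8, X)) = Mul(72, X))
Function('P')(z) = Mul(-46, Pow(z, 2))
Mul(Add(Function('P')(Function('I')(-6, -3)), 19588), Pow(Add(-15419, -38343), -1)) = Mul(Add(Mul(-46, Pow(Mul(72, -3), 2)), 19588), Pow(Add(-15419, -38343), -1)) = Mul(Add(Mul(-46, Pow(-216, 2)), 19588), Pow(-53762, -1)) = Mul(Add(Mul(-46, 46656), 19588), Rational(-1, 53762)) = Mul(Add(-2146176, 19588), Rational(-1, 53762)) = Mul(-2126588, Rational(-1, 53762)) = Rational(1063294, 26881)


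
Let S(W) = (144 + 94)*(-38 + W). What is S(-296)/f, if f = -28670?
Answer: 39746/14335 ≈ 2.7727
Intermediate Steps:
S(W) = -9044 + 238*W (S(W) = 238*(-38 + W) = -9044 + 238*W)
S(-296)/f = (-9044 + 238*(-296))/(-28670) = (-9044 - 70448)*(-1/28670) = -79492*(-1/28670) = 39746/14335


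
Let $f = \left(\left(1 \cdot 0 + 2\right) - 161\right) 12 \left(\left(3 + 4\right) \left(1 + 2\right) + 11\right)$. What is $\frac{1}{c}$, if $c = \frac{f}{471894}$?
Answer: $- \frac{78649}{10176} \approx -7.7289$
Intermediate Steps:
$f = -61056$ ($f = \left(\left(0 + 2\right) - 161\right) 12 \left(7 \cdot 3 + 11\right) = \left(2 - 161\right) 12 \left(21 + 11\right) = - 159 \cdot 12 \cdot 32 = \left(-159\right) 384 = -61056$)
$c = - \frac{10176}{78649}$ ($c = - \frac{61056}{471894} = \left(-61056\right) \frac{1}{471894} = - \frac{10176}{78649} \approx -0.12938$)
$\frac{1}{c} = \frac{1}{- \frac{10176}{78649}} = - \frac{78649}{10176}$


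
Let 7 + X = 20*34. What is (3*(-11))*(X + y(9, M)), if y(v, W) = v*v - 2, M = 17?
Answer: -24816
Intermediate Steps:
y(v, W) = -2 + v**2 (y(v, W) = v**2 - 2 = -2 + v**2)
X = 673 (X = -7 + 20*34 = -7 + 680 = 673)
(3*(-11))*(X + y(9, M)) = (3*(-11))*(673 + (-2 + 9**2)) = -33*(673 + (-2 + 81)) = -33*(673 + 79) = -33*752 = -24816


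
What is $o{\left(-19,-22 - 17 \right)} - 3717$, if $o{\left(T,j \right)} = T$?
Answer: $-3736$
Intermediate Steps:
$o{\left(-19,-22 - 17 \right)} - 3717 = -19 - 3717 = -3736$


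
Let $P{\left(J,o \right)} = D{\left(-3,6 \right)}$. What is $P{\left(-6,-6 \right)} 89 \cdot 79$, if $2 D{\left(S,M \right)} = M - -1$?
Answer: $\frac{49217}{2} \approx 24609.0$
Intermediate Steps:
$D{\left(S,M \right)} = \frac{1}{2} + \frac{M}{2}$ ($D{\left(S,M \right)} = \frac{M - -1}{2} = \frac{M + 1}{2} = \frac{1 + M}{2} = \frac{1}{2} + \frac{M}{2}$)
$P{\left(J,o \right)} = \frac{7}{2}$ ($P{\left(J,o \right)} = \frac{1}{2} + \frac{1}{2} \cdot 6 = \frac{1}{2} + 3 = \frac{7}{2}$)
$P{\left(-6,-6 \right)} 89 \cdot 79 = \frac{7}{2} \cdot 89 \cdot 79 = \frac{623}{2} \cdot 79 = \frac{49217}{2}$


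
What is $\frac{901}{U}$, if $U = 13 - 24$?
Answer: $- \frac{901}{11} \approx -81.909$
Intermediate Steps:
$U = -11$ ($U = 13 - 24 = -11$)
$\frac{901}{U} = \frac{901}{-11} = 901 \left(- \frac{1}{11}\right) = - \frac{901}{11}$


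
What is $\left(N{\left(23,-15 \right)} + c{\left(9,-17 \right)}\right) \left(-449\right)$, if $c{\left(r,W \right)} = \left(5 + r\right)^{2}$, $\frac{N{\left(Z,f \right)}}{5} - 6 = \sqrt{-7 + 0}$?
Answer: $-101474 - 2245 i \sqrt{7} \approx -1.0147 \cdot 10^{5} - 5939.7 i$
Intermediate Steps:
$N{\left(Z,f \right)} = 30 + 5 i \sqrt{7}$ ($N{\left(Z,f \right)} = 30 + 5 \sqrt{-7 + 0} = 30 + 5 \sqrt{-7} = 30 + 5 i \sqrt{7}$)
$\left(N{\left(23,-15 \right)} + c{\left(9,-17 \right)}\right) \left(-449\right) = \left(\left(30 + 5 i \sqrt{7}\right) + \left(5 + 9\right)^{2}\right) \left(-449\right) = \left(\left(30 + 5 i \sqrt{7}\right) + 14^{2}\right) \left(-449\right) = \left(\left(30 + 5 i \sqrt{7}\right) + 196\right) \left(-449\right) = \left(226 + 5 i \sqrt{7}\right) \left(-449\right) = -101474 - 2245 i \sqrt{7}$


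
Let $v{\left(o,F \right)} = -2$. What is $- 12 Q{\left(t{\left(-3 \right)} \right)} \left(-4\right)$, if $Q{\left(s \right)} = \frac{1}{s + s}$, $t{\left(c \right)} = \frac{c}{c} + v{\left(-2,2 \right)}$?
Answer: $-24$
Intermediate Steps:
$t{\left(c \right)} = -1$ ($t{\left(c \right)} = \frac{c}{c} - 2 = 1 - 2 = -1$)
$Q{\left(s \right)} = \frac{1}{2 s}$
$- 12 Q{\left(t{\left(-3 \right)} \right)} \left(-4\right) = - 12 \frac{1}{2 \left(-1\right)} \left(-4\right) = - 12 \cdot \frac{1}{2} \left(-1\right) \left(-4\right) = \left(-12\right) \left(- \frac{1}{2}\right) \left(-4\right) = 6 \left(-4\right) = -24$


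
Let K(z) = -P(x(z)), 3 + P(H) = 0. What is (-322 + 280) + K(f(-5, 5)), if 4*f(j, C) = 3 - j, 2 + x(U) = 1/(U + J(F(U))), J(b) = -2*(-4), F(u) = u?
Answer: -39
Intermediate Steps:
J(b) = 8
x(U) = -2 + 1/(8 + U) (x(U) = -2 + 1/(U + 8) = -2 + 1/(8 + U))
f(j, C) = ¾ - j/4 (f(j, C) = (3 - j)/4 = ¾ - j/4)
P(H) = -3 (P(H) = -3 + 0 = -3)
K(z) = 3 (K(z) = -1*(-3) = 3)
(-322 + 280) + K(f(-5, 5)) = (-322 + 280) + 3 = -42 + 3 = -39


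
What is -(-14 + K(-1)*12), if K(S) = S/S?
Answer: 2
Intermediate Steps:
K(S) = 1
-(-14 + K(-1)*12) = -(-14 + 1*12) = -(-14 + 12) = -1*(-2) = 2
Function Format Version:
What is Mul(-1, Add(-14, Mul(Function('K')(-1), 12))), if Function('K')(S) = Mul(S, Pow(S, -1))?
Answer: 2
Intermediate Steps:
Function('K')(S) = 1
Mul(-1, Add(-14, Mul(Function('K')(-1), 12))) = Mul(-1, Add(-14, Mul(1, 12))) = Mul(-1, Add(-14, 12)) = Mul(-1, -2) = 2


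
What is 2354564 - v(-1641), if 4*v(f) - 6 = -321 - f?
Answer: 4708465/2 ≈ 2.3542e+6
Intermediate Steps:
v(f) = -315/4 - f/4 (v(f) = 3/2 + (-321 - f)/4 = 3/2 + (-321/4 - f/4) = -315/4 - f/4)
2354564 - v(-1641) = 2354564 - (-315/4 - ¼*(-1641)) = 2354564 - (-315/4 + 1641/4) = 2354564 - 1*663/2 = 2354564 - 663/2 = 4708465/2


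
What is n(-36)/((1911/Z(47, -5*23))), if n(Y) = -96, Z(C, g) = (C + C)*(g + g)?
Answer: 691840/637 ≈ 1086.1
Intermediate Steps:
Z(C, g) = 4*C*g (Z(C, g) = (2*C)*(2*g) = 4*C*g)
n(-36)/((1911/Z(47, -5*23))) = -96/(1911/((4*47*(-5*23)))) = -96/(1911/((4*47*(-115)))) = -96/(1911/(-21620)) = -96/(1911*(-1/21620)) = -96/(-1911/21620) = -96*(-21620/1911) = 691840/637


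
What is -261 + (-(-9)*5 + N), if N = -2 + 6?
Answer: -212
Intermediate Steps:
N = 4
-261 + (-(-9)*5 + N) = -261 + (-(-9)*5 + 4) = -261 + (-3*(-15) + 4) = -261 + (45 + 4) = -261 + 49 = -212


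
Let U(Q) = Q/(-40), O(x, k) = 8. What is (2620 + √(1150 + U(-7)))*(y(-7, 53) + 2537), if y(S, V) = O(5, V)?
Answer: 6667900 + 509*√460070/4 ≈ 6.7542e+6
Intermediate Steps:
U(Q) = -Q/40 (U(Q) = Q*(-1/40) = -Q/40)
y(S, V) = 8
(2620 + √(1150 + U(-7)))*(y(-7, 53) + 2537) = (2620 + √(1150 - 1/40*(-7)))*(8 + 2537) = (2620 + √(1150 + 7/40))*2545 = (2620 + √(46007/40))*2545 = (2620 + √460070/20)*2545 = 6667900 + 509*√460070/4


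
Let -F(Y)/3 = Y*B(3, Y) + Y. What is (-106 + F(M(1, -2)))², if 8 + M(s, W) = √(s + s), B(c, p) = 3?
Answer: 388 + 240*√2 ≈ 727.41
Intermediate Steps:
M(s, W) = -8 + √2*√s (M(s, W) = -8 + √(s + s) = -8 + √(2*s) = -8 + √2*√s)
F(Y) = -12*Y (F(Y) = -3*(Y*3 + Y) = -3*(3*Y + Y) = -12*Y)
(-106 + F(M(1, -2)))² = (-106 - 12*(-8 + √2*√1))² = (-106 - 12*(-8 + √2*1))² = (-106 - 12*(-8 + √2))² = (-106 + (96 - 12*√2))² = (-10 - 12*√2)²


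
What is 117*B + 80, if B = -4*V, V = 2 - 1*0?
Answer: -856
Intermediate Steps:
V = 2 (V = 2 + 0 = 2)
B = -8 (B = -4*2 = -8)
117*B + 80 = 117*(-8) + 80 = -936 + 80 = -856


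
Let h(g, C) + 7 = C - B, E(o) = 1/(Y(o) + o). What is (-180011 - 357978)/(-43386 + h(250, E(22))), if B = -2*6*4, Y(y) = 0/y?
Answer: 11835758/953589 ≈ 12.412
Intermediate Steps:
Y(y) = 0
B = -48 (B = -12*4 = -48)
E(o) = 1/o (E(o) = 1/(0 + o) = 1/o)
h(g, C) = 41 + C (h(g, C) = -7 + (C - 1*(-48)) = -7 + (C + 48) = -7 + (48 + C) = 41 + C)
(-180011 - 357978)/(-43386 + h(250, E(22))) = (-180011 - 357978)/(-43386 + (41 + 1/22)) = -537989/(-43386 + (41 + 1/22)) = -537989/(-43386 + 903/22) = -537989/(-953589/22) = -537989*(-22/953589) = 11835758/953589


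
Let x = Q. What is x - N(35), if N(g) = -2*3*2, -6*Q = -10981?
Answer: 11053/6 ≈ 1842.2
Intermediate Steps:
Q = 10981/6 (Q = -⅙*(-10981) = 10981/6 ≈ 1830.2)
N(g) = -12 (N(g) = -6*2 = -12)
x = 10981/6 ≈ 1830.2
x - N(35) = 10981/6 - 1*(-12) = 10981/6 + 12 = 11053/6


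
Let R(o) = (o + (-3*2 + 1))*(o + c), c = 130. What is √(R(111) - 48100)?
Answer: 3*I*√2506 ≈ 150.18*I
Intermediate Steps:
R(o) = (-5 + o)*(130 + o) (R(o) = (o + (-3*2 + 1))*(o + 130) = (o + (-6 + 1))*(130 + o) = (o - 5)*(130 + o) = (-5 + o)*(130 + o))
√(R(111) - 48100) = √((-650 + 111² + 125*111) - 48100) = √((-650 + 12321 + 13875) - 48100) = √(25546 - 48100) = √(-22554) = 3*I*√2506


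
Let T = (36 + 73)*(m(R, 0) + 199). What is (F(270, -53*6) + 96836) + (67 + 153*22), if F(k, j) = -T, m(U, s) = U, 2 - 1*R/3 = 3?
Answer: 78905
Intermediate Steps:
R = -3 (R = 6 - 3*3 = 6 - 9 = -3)
T = 21364 (T = (36 + 73)*(-3 + 199) = 109*196 = 21364)
F(k, j) = -21364 (F(k, j) = -1*21364 = -21364)
(F(270, -53*6) + 96836) + (67 + 153*22) = (-21364 + 96836) + (67 + 153*22) = 75472 + (67 + 3366) = 75472 + 3433 = 78905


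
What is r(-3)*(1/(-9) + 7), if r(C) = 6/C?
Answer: -124/9 ≈ -13.778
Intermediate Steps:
r(-3)*(1/(-9) + 7) = (6/(-3))*(1/(-9) + 7) = (6*(-1/3))*(-1/9 + 7) = -2*62/9 = -124/9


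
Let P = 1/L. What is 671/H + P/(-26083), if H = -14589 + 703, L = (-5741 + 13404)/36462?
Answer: -134621784791/2775450766694 ≈ -0.048504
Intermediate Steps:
L = 7663/36462 (L = 7663*(1/36462) = 7663/36462 ≈ 0.21016)
H = -13886
P = 36462/7663 (P = 1/(7663/36462) = 36462/7663 ≈ 4.7582)
671/H + P/(-26083) = 671/(-13886) + (36462/7663)/(-26083) = 671*(-1/13886) + (36462/7663)*(-1/26083) = -671/13886 - 36462/199874029 = -134621784791/2775450766694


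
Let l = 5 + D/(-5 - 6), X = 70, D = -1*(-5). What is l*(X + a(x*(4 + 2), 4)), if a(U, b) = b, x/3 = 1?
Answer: 3700/11 ≈ 336.36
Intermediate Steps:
D = 5
x = 3 (x = 3*1 = 3)
l = 50/11 (l = 5 + 5/(-5 - 6) = 5 + 5/(-11) = 5 + 5*(-1/11) = 5 - 5/11 = 50/11 ≈ 4.5455)
l*(X + a(x*(4 + 2), 4)) = 50*(70 + 4)/11 = (50/11)*74 = 3700/11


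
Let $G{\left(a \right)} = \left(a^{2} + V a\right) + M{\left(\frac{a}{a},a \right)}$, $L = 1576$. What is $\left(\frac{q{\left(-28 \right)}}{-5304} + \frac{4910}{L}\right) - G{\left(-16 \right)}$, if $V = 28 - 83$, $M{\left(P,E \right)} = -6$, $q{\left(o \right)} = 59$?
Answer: $- \frac{1177479733}{1044888} \approx -1126.9$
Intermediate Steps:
$V = -55$
$G{\left(a \right)} = -6 + a^{2} - 55 a$ ($G{\left(a \right)} = \left(a^{2} - 55 a\right) - 6 = -6 + a^{2} - 55 a$)
$\left(\frac{q{\left(-28 \right)}}{-5304} + \frac{4910}{L}\right) - G{\left(-16 \right)} = \left(\frac{59}{-5304} + \frac{4910}{1576}\right) - \left(-6 + \left(-16\right)^{2} - -880\right) = \left(59 \left(- \frac{1}{5304}\right) + 4910 \cdot \frac{1}{1576}\right) - \left(-6 + 256 + 880\right) = \left(- \frac{59}{5304} + \frac{2455}{788}\right) - 1130 = \frac{3243707}{1044888} - 1130 = - \frac{1177479733}{1044888}$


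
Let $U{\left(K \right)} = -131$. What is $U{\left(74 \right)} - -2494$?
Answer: $2363$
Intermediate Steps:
$U{\left(74 \right)} - -2494 = -131 - -2494 = -131 + \left(-20784 + 23278\right) = -131 + 2494 = 2363$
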